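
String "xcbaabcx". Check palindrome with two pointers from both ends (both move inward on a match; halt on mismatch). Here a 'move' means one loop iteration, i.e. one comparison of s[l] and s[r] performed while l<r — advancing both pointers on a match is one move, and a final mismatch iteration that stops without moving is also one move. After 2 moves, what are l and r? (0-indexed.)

[0,7] 'x'=='x' → l++,r--
[1,6] 'c'=='c' → l++,r--

l=2, r=5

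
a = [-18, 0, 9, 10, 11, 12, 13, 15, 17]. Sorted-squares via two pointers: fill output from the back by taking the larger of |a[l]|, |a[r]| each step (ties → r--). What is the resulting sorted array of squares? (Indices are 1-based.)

l=1 r=9: |-18|>|17| out[9]=324, l++
l=2 r=9: |0|<=|17| out[8]=289, r--
l=2 r=8: |0|<=|15| out[7]=225, r--
l=2 r=7: |0|<=|13| out[6]=169, r--
l=2 r=6: |0|<=|12| out[5]=144, r--
l=2 r=5: |0|<=|11| out[4]=121, r--
l=2 r=4: |0|<=|10| out[3]=100, r--
l=2 r=3: |0|<=|9| out[2]=81, r--
l=2 r=2: |0|<=|0| out[1]=0, r--

[0, 81, 100, 121, 144, 169, 225, 289, 324]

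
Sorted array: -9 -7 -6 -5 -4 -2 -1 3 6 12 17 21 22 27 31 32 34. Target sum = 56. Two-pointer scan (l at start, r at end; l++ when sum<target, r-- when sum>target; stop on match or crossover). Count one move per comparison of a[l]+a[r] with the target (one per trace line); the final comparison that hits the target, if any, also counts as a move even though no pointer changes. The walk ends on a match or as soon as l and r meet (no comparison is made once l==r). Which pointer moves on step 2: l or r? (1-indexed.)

l=1 r=17: -9+34=25 <56, l++
l=2 r=17: -7+34=27 <56, l++

l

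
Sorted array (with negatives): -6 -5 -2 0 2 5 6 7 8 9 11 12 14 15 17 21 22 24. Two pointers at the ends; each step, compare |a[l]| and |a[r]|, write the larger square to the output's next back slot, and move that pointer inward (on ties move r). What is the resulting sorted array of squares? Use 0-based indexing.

[0,17] |-6|<=|24| out[17]=576 → r--
[0,16] |-6|<=|22| out[16]=484 → r--
[0,15] |-6|<=|21| out[15]=441 → r--
[0,14] |-6|<=|17| out[14]=289 → r--
[0,13] |-6|<=|15| out[13]=225 → r--
[0,12] |-6|<=|14| out[12]=196 → r--
[0,11] |-6|<=|12| out[11]=144 → r--
[0,10] |-6|<=|11| out[10]=121 → r--
[0,9] |-6|<=|9| out[9]=81 → r--
[0,8] |-6|<=|8| out[8]=64 → r--
[0,7] |-6|<=|7| out[7]=49 → r--
[0,6] |-6|<=|6| out[6]=36 → r--
[0,5] |-6|>|5| out[5]=36 → l++
[1,5] |-5|<=|5| out[4]=25 → r--
[1,4] |-5|>|2| out[3]=25 → l++
[2,4] |-2|<=|2| out[2]=4 → r--
[2,3] |-2|>|0| out[1]=4 → l++
[3,3] |0|<=|0| out[0]=0 → r--

[0, 4, 4, 25, 25, 36, 36, 49, 64, 81, 121, 144, 196, 225, 289, 441, 484, 576]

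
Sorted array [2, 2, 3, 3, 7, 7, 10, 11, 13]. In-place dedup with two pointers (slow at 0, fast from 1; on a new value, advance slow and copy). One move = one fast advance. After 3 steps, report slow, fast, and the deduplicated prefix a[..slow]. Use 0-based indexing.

slow=0 fast=1: a[fast]=2=a[slow] dup, fast++
slow=0 fast=2: a[fast]=3≠a[slow]=2 write a[1]=3, slow++,fast++
slow=1 fast=3: a[fast]=3=a[slow] dup, fast++

slow=1, fast=4, prefix=[2, 3]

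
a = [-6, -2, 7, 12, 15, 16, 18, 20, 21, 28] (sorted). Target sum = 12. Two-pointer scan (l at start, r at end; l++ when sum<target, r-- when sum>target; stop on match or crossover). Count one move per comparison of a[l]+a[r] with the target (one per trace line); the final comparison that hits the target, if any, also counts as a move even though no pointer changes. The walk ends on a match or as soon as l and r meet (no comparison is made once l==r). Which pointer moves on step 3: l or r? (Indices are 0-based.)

l=0 r=9: -6+28=22 >12, r--
l=0 r=8: -6+21=15 >12, r--
l=0 r=7: -6+20=14 >12, r--

r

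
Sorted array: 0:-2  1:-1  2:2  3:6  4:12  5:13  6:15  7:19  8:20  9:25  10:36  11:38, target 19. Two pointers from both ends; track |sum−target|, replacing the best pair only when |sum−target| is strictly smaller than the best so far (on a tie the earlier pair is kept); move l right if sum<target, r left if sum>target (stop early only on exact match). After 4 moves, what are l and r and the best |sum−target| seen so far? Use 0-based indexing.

l=1, r=8, best |Δ|=1

l=0 r=11: -2+38=36 d=17 *, r--
l=0 r=10: -2+36=34 d=15 *, r--
l=0 r=9: -2+25=23 d=4 *, r--
l=0 r=8: -2+20=18 d=1 *, l++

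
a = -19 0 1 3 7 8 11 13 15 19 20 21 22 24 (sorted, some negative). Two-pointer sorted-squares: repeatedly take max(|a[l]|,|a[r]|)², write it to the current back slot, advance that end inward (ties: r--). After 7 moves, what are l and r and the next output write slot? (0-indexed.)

l=1, r=7, next write slot=6

l=0 r=13: |-19|<=|24| out[13]=576, r--
l=0 r=12: |-19|<=|22| out[12]=484, r--
l=0 r=11: |-19|<=|21| out[11]=441, r--
l=0 r=10: |-19|<=|20| out[10]=400, r--
l=0 r=9: |-19|<=|19| out[9]=361, r--
l=0 r=8: |-19|>|15| out[8]=361, l++
l=1 r=8: |0|<=|15| out[7]=225, r--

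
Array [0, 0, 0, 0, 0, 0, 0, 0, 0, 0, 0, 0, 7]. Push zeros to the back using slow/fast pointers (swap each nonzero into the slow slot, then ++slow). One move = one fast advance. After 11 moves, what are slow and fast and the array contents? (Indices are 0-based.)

slow=0 fast=0: a[fast]=0, fast++
slow=0 fast=1: a[fast]=0, fast++
slow=0 fast=2: a[fast]=0, fast++
slow=0 fast=3: a[fast]=0, fast++
slow=0 fast=4: a[fast]=0, fast++
slow=0 fast=5: a[fast]=0, fast++
slow=0 fast=6: a[fast]=0, fast++
slow=0 fast=7: a[fast]=0, fast++
slow=0 fast=8: a[fast]=0, fast++
slow=0 fast=9: a[fast]=0, fast++
slow=0 fast=10: a[fast]=0, fast++

slow=0, fast=11, a=[0, 0, 0, 0, 0, 0, 0, 0, 0, 0, 0, 0, 7]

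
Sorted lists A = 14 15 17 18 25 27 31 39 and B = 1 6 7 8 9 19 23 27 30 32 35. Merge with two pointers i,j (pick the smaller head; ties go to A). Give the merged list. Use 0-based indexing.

i=0 j=0: A[i]=14>B[j]=1 take 1, j++
i=0 j=1: A[i]=14>B[j]=6 take 6, j++
i=0 j=2: A[i]=14>B[j]=7 take 7, j++
i=0 j=3: A[i]=14>B[j]=8 take 8, j++
i=0 j=4: A[i]=14>B[j]=9 take 9, j++
i=0 j=5: A[i]=14<=B[j]=19 take 14, i++
i=1 j=5: A[i]=15<=B[j]=19 take 15, i++
i=2 j=5: A[i]=17<=B[j]=19 take 17, i++
i=3 j=5: A[i]=18<=B[j]=19 take 18, i++
i=4 j=5: A[i]=25>B[j]=19 take 19, j++
i=4 j=6: A[i]=25>B[j]=23 take 23, j++
i=4 j=7: A[i]=25<=B[j]=27 take 25, i++
i=5 j=7: A[i]=27<=B[j]=27 take 27, i++
i=6 j=7: A[i]=31>B[j]=27 take 27, j++
i=6 j=8: A[i]=31>B[j]=30 take 30, j++
i=6 j=9: A[i]=31<=B[j]=32 take 31, i++
i=7 j=9: A[i]=39>B[j]=32 take 32, j++
i=7 j=10: A[i]=39>B[j]=35 take 35, j++
i=7 j=11: B done, take A[i]=39, i++

[1, 6, 7, 8, 9, 14, 15, 17, 18, 19, 23, 25, 27, 27, 30, 31, 32, 35, 39]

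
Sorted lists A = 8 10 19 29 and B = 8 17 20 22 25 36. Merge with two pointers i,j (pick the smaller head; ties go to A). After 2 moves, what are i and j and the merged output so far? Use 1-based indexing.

i=2, j=2, merged so far=[8, 8]

[i=1,j=1] A[i]=8<=B[j]=8 take 8 → i++
[i=2,j=1] A[i]=10>B[j]=8 take 8 → j++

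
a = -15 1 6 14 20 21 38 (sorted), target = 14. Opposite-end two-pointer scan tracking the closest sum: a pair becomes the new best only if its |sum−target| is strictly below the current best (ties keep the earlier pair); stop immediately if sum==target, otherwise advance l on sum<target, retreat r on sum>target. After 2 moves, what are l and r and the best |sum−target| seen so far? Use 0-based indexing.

l=1, r=5, best |Δ|=8

l=0 r=6: -15+38=23 d=9 *, r--
l=0 r=5: -15+21=6 d=8 *, l++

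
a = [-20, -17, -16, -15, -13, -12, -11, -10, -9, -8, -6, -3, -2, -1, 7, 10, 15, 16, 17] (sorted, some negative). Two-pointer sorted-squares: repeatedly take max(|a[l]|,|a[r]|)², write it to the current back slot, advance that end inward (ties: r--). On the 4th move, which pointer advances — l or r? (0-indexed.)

r

[0,18] |-20|>|17| out[18]=400 → l++
[1,18] |-17|<=|17| out[17]=289 → r--
[1,17] |-17|>|16| out[16]=289 → l++
[2,17] |-16|<=|16| out[15]=256 → r--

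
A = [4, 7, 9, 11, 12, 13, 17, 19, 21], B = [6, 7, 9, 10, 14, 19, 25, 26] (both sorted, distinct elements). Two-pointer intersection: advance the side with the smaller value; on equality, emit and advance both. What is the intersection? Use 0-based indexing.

i=0 j=0: 4<6, i++
i=1 j=0: 7>6, j++
i=1 j=1: 7==7 emit, i++,j++
i=2 j=2: 9==9 emit, i++,j++
i=3 j=3: 11>10, j++
i=3 j=4: 11<14, i++
i=4 j=4: 12<14, i++
i=5 j=4: 13<14, i++
i=6 j=4: 17>14, j++
i=6 j=5: 17<19, i++
i=7 j=5: 19==19 emit, i++,j++
i=8 j=6: 21<25, i++

intersection = [7, 9, 19]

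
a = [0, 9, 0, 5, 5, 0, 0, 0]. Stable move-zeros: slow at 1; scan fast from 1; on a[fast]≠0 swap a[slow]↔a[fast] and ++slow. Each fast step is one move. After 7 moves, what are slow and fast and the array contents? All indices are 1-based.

slow=4, fast=8, a=[9, 5, 5, 0, 0, 0, 0, 0]

slow=1 fast=1: a[fast]=0, fast++
slow=1 fast=2: a[fast]=9≠0 swap→a[1]=9, slow++,fast++
slow=2 fast=3: a[fast]=0, fast++
slow=2 fast=4: a[fast]=5≠0 swap→a[2]=5, slow++,fast++
slow=3 fast=5: a[fast]=5≠0 swap→a[3]=5, slow++,fast++
slow=4 fast=6: a[fast]=0, fast++
slow=4 fast=7: a[fast]=0, fast++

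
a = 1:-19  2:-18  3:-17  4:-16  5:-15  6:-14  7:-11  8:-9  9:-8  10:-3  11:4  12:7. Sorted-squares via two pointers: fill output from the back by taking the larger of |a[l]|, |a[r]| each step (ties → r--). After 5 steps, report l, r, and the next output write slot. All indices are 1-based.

l=6, r=12, next write slot=7

[1,12] |-19|>|7| out[12]=361 → l++
[2,12] |-18|>|7| out[11]=324 → l++
[3,12] |-17|>|7| out[10]=289 → l++
[4,12] |-16|>|7| out[9]=256 → l++
[5,12] |-15|>|7| out[8]=225 → l++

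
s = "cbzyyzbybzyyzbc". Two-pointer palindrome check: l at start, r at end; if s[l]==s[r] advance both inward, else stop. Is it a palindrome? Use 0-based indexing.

palindrome

[0,14] 'c'=='c' → l++,r--
[1,13] 'b'=='b' → l++,r--
[2,12] 'z'=='z' → l++,r--
[3,11] 'y'=='y' → l++,r--
[4,10] 'y'=='y' → l++,r--
[5,9] 'z'=='z' → l++,r--
[6,8] 'b'=='b' → l++,r--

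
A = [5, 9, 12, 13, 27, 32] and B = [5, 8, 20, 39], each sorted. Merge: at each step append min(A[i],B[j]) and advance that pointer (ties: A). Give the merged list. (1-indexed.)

[5, 5, 8, 9, 12, 13, 20, 27, 32, 39]

[i=1,j=1] A[i]=5<=B[j]=5 take 5 → i++
[i=2,j=1] A[i]=9>B[j]=5 take 5 → j++
[i=2,j=2] A[i]=9>B[j]=8 take 8 → j++
[i=2,j=3] A[i]=9<=B[j]=20 take 9 → i++
[i=3,j=3] A[i]=12<=B[j]=20 take 12 → i++
[i=4,j=3] A[i]=13<=B[j]=20 take 13 → i++
[i=5,j=3] A[i]=27>B[j]=20 take 20 → j++
[i=5,j=4] A[i]=27<=B[j]=39 take 27 → i++
[i=6,j=4] A[i]=32<=B[j]=39 take 32 → i++
[i=7,j=4] A done, take B[j]=39 → j++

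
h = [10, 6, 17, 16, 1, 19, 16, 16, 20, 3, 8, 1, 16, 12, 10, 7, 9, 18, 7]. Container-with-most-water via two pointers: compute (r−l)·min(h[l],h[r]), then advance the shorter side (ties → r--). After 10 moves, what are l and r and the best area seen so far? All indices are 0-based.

l=5, r=13, best area=255

l=0 r=18: min(10,7)*18=126 best=126 *, r--
l=0 r=17: min(10,18)*17=170 best=170 *, l++
l=1 r=17: min(6,18)*16=96 best=170, l++
l=2 r=17: min(17,18)*15=255 best=255 *, l++
l=3 r=17: min(16,18)*14=224 best=255, l++
l=4 r=17: min(1,18)*13=13 best=255, l++
l=5 r=17: min(19,18)*12=216 best=255, r--
l=5 r=16: min(19,9)*11=99 best=255, r--
l=5 r=15: min(19,7)*10=70 best=255, r--
l=5 r=14: min(19,10)*9=90 best=255, r--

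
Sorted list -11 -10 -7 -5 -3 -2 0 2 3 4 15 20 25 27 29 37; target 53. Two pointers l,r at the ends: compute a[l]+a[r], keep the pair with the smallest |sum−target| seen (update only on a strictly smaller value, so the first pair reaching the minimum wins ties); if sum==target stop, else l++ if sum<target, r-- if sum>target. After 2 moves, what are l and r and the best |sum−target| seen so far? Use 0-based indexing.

[0,15] -11+37=26 d=27 * → l++
[1,15] -10+37=27 d=26 * → l++

l=2, r=15, best |Δ|=26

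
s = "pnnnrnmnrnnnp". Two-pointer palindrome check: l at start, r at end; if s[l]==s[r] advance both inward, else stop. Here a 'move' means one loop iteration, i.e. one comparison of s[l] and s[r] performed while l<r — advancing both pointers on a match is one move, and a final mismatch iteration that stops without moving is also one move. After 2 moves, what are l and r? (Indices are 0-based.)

l=2, r=10

l=0 r=12: 'p'=='p', l++,r--
l=1 r=11: 'n'=='n', l++,r--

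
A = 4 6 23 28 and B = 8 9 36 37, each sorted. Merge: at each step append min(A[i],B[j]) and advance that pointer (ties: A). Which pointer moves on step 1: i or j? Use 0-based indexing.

i

i=0 j=0: A[i]=4<=B[j]=8 take 4, i++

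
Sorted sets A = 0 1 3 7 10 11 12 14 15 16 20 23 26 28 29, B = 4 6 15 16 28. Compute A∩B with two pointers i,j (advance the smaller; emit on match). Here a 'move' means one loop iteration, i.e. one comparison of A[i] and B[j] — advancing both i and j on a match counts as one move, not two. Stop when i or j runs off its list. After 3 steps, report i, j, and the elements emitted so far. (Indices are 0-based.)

[i=0,j=0] 0<4 → i++
[i=1,j=0] 1<4 → i++
[i=2,j=0] 3<4 → i++

i=3, j=0, emitted=[]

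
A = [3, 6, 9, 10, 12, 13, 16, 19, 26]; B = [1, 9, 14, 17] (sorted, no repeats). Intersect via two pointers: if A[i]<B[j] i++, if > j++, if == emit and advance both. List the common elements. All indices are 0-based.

intersection = [9]

i=0 j=0: 3>1, j++
i=0 j=1: 3<9, i++
i=1 j=1: 6<9, i++
i=2 j=1: 9==9 emit, i++,j++
i=3 j=2: 10<14, i++
i=4 j=2: 12<14, i++
i=5 j=2: 13<14, i++
i=6 j=2: 16>14, j++
i=6 j=3: 16<17, i++
i=7 j=3: 19>17, j++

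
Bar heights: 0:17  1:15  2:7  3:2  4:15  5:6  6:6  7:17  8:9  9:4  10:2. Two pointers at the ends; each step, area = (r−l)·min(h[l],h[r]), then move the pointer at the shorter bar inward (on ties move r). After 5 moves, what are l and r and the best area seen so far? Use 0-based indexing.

l=0 r=10: min(17,2)*10=20 best=20 *, r--
l=0 r=9: min(17,4)*9=36 best=36 *, r--
l=0 r=8: min(17,9)*8=72 best=72 *, r--
l=0 r=7: min(17,17)*7=119 best=119 *, r--
l=0 r=6: min(17,6)*6=36 best=119, r--

l=0, r=5, best area=119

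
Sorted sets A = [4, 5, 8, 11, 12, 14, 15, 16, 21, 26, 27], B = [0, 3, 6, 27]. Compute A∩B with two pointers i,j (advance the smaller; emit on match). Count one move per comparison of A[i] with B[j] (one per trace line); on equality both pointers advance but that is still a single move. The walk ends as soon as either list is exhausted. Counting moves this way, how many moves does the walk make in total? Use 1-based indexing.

[i=1,j=1] 4>0 → j++
[i=1,j=2] 4>3 → j++
[i=1,j=3] 4<6 → i++
[i=2,j=3] 5<6 → i++
[i=3,j=3] 8>6 → j++
[i=3,j=4] 8<27 → i++
[i=4,j=4] 11<27 → i++
[i=5,j=4] 12<27 → i++
[i=6,j=4] 14<27 → i++
[i=7,j=4] 15<27 → i++
[i=8,j=4] 16<27 → i++
[i=9,j=4] 21<27 → i++
[i=10,j=4] 26<27 → i++
[i=11,j=4] 27==27 emit → i++,j++

14 moves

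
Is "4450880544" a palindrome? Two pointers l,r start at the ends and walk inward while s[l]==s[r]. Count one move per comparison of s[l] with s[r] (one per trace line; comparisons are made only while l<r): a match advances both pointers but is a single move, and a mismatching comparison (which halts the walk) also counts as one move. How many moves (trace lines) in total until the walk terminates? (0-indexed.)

5 moves

l=0 r=9: '4'=='4', l++,r--
l=1 r=8: '4'=='4', l++,r--
l=2 r=7: '5'=='5', l++,r--
l=3 r=6: '0'=='0', l++,r--
l=4 r=5: '8'=='8', l++,r--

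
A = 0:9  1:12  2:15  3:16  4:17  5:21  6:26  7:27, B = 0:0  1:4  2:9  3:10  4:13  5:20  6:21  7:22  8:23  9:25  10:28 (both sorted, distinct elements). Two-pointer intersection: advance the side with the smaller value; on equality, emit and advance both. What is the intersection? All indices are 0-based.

[i=0,j=0] 9>0 → j++
[i=0,j=1] 9>4 → j++
[i=0,j=2] 9==9 emit → i++,j++
[i=1,j=3] 12>10 → j++
[i=1,j=4] 12<13 → i++
[i=2,j=4] 15>13 → j++
[i=2,j=5] 15<20 → i++
[i=3,j=5] 16<20 → i++
[i=4,j=5] 17<20 → i++
[i=5,j=5] 21>20 → j++
[i=5,j=6] 21==21 emit → i++,j++
[i=6,j=7] 26>22 → j++
[i=6,j=8] 26>23 → j++
[i=6,j=9] 26>25 → j++
[i=6,j=10] 26<28 → i++
[i=7,j=10] 27<28 → i++

intersection = [9, 21]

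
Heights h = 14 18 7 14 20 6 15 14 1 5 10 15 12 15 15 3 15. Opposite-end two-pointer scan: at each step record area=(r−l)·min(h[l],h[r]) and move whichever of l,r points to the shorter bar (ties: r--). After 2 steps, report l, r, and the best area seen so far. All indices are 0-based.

l=0 r=16: min(14,15)*16=224 best=224 *, l++
l=1 r=16: min(18,15)*15=225 best=225 *, r--

l=1, r=15, best area=225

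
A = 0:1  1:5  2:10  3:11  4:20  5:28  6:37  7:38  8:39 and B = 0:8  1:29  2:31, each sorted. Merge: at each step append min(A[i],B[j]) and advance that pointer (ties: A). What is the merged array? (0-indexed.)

[1, 5, 8, 10, 11, 20, 28, 29, 31, 37, 38, 39]

[i=0,j=0] A[i]=1<=B[j]=8 take 1 → i++
[i=1,j=0] A[i]=5<=B[j]=8 take 5 → i++
[i=2,j=0] A[i]=10>B[j]=8 take 8 → j++
[i=2,j=1] A[i]=10<=B[j]=29 take 10 → i++
[i=3,j=1] A[i]=11<=B[j]=29 take 11 → i++
[i=4,j=1] A[i]=20<=B[j]=29 take 20 → i++
[i=5,j=1] A[i]=28<=B[j]=29 take 28 → i++
[i=6,j=1] A[i]=37>B[j]=29 take 29 → j++
[i=6,j=2] A[i]=37>B[j]=31 take 31 → j++
[i=6,j=3] B done, take A[i]=37 → i++
[i=7,j=3] B done, take A[i]=38 → i++
[i=8,j=3] B done, take A[i]=39 → i++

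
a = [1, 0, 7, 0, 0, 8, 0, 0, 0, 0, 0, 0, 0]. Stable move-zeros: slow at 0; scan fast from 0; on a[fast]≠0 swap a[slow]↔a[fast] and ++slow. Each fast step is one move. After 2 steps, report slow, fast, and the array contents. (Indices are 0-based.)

slow=0 fast=0: a[fast]=1≠0 swap→a[0]=1, slow++,fast++
slow=1 fast=1: a[fast]=0, fast++

slow=1, fast=2, a=[1, 0, 7, 0, 0, 8, 0, 0, 0, 0, 0, 0, 0]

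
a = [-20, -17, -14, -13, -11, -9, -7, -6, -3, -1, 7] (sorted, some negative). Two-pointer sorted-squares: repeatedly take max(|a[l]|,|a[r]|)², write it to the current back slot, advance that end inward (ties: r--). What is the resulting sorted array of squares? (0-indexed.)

[1, 9, 36, 49, 49, 81, 121, 169, 196, 289, 400]

l=0 r=10: |-20|>|7| out[10]=400, l++
l=1 r=10: |-17|>|7| out[9]=289, l++
l=2 r=10: |-14|>|7| out[8]=196, l++
l=3 r=10: |-13|>|7| out[7]=169, l++
l=4 r=10: |-11|>|7| out[6]=121, l++
l=5 r=10: |-9|>|7| out[5]=81, l++
l=6 r=10: |-7|<=|7| out[4]=49, r--
l=6 r=9: |-7|>|-1| out[3]=49, l++
l=7 r=9: |-6|>|-1| out[2]=36, l++
l=8 r=9: |-3|>|-1| out[1]=9, l++
l=9 r=9: |-1|<=|-1| out[0]=1, r--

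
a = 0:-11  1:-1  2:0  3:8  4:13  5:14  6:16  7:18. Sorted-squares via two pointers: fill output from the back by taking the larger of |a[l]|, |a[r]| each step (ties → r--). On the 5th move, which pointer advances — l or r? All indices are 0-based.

l=0 r=7: |-11|<=|18| out[7]=324, r--
l=0 r=6: |-11|<=|16| out[6]=256, r--
l=0 r=5: |-11|<=|14| out[5]=196, r--
l=0 r=4: |-11|<=|13| out[4]=169, r--
l=0 r=3: |-11|>|8| out[3]=121, l++

l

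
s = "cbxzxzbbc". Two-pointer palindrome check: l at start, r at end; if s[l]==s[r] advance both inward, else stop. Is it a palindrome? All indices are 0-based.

l=0 r=8: 'c'=='c', l++,r--
l=1 r=7: 'b'=='b', l++,r--
l=2 r=6: 'x'!='b', stop

not a palindrome (mismatch at 2,6)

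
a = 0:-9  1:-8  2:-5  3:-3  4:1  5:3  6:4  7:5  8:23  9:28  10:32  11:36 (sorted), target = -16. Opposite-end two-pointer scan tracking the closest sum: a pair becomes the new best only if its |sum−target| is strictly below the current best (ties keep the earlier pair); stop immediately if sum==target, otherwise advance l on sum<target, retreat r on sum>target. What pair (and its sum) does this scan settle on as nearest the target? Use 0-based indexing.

pair (-9, -8) with sum -17 (|Δ|=1)

l=0 r=11: -9+36=27 d=43 *, r--
l=0 r=10: -9+32=23 d=39 *, r--
l=0 r=9: -9+28=19 d=35 *, r--
l=0 r=8: -9+23=14 d=30 *, r--
l=0 r=7: -9+5=-4 d=12 *, r--
l=0 r=6: -9+4=-5 d=11 *, r--
l=0 r=5: -9+3=-6 d=10 *, r--
l=0 r=4: -9+1=-8 d=8 *, r--
l=0 r=3: -9+-3=-12 d=4 *, r--
l=0 r=2: -9+-5=-14 d=2 *, r--
l=0 r=1: -9+-8=-17 d=1 *, l++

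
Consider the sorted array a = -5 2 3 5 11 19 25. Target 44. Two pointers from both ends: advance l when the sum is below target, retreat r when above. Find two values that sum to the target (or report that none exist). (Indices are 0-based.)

l=0 r=6: -5+25=20 <44, l++
l=1 r=6: 2+25=27 <44, l++
l=2 r=6: 3+25=28 <44, l++
l=3 r=6: 5+25=30 <44, l++
l=4 r=6: 11+25=36 <44, l++
l=5 r=6: 19+25=44, found

(19, 25)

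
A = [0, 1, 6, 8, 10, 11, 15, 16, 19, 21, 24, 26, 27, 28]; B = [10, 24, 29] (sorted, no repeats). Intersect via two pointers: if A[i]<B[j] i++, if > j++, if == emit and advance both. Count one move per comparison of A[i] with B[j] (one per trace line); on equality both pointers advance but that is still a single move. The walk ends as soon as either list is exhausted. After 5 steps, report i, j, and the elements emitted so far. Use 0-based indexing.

i=5, j=1, emitted=[10]

[i=0,j=0] 0<10 → i++
[i=1,j=0] 1<10 → i++
[i=2,j=0] 6<10 → i++
[i=3,j=0] 8<10 → i++
[i=4,j=0] 10==10 emit → i++,j++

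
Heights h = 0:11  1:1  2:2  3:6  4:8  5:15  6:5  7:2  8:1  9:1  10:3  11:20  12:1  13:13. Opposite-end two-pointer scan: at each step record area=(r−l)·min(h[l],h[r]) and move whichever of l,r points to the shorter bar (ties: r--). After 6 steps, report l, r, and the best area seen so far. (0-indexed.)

l=5, r=12, best area=143

l=0 r=13: min(11,13)*13=143 best=143 *, l++
l=1 r=13: min(1,13)*12=12 best=143, l++
l=2 r=13: min(2,13)*11=22 best=143, l++
l=3 r=13: min(6,13)*10=60 best=143, l++
l=4 r=13: min(8,13)*9=72 best=143, l++
l=5 r=13: min(15,13)*8=104 best=143, r--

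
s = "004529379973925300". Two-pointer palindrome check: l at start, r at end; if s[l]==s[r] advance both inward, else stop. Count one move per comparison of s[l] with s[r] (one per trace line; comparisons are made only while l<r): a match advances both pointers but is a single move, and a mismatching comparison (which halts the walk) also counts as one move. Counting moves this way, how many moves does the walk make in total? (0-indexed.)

3 moves

[0,17] '0'=='0' → l++,r--
[1,16] '0'=='0' → l++,r--
[2,15] '4'!='3' → stop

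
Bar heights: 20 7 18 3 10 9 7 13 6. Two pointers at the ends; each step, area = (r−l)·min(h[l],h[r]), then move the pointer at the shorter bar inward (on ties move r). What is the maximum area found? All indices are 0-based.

max area = 91

[0,8] min(20,6)*8=48 best=48 * → r--
[0,7] min(20,13)*7=91 best=91 * → r--
[0,6] min(20,7)*6=42 best=91 → r--
[0,5] min(20,9)*5=45 best=91 → r--
[0,4] min(20,10)*4=40 best=91 → r--
[0,3] min(20,3)*3=9 best=91 → r--
[0,2] min(20,18)*2=36 best=91 → r--
[0,1] min(20,7)*1=7 best=91 → r--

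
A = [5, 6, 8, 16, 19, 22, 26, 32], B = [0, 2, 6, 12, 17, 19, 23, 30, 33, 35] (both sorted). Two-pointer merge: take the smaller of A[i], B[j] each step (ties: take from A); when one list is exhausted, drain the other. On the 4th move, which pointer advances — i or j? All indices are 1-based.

i=1 j=1: A[i]=5>B[j]=0 take 0, j++
i=1 j=2: A[i]=5>B[j]=2 take 2, j++
i=1 j=3: A[i]=5<=B[j]=6 take 5, i++
i=2 j=3: A[i]=6<=B[j]=6 take 6, i++

i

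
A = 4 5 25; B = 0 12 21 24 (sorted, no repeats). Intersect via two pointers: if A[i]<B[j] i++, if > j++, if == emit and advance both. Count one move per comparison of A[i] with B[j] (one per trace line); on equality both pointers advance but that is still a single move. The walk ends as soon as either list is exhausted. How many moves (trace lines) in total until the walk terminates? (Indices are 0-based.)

6 moves

[i=0,j=0] 4>0 → j++
[i=0,j=1] 4<12 → i++
[i=1,j=1] 5<12 → i++
[i=2,j=1] 25>12 → j++
[i=2,j=2] 25>21 → j++
[i=2,j=3] 25>24 → j++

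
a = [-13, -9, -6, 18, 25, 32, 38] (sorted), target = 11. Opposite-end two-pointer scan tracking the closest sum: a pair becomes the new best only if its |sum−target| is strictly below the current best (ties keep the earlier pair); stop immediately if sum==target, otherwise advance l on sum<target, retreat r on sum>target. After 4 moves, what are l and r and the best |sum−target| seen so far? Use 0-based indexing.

[0,6] -13+38=25 d=14 * → r--
[0,5] -13+32=19 d=8 * → r--
[0,4] -13+25=12 d=1 * → r--
[0,3] -13+18=5 d=6 → l++

l=1, r=3, best |Δ|=1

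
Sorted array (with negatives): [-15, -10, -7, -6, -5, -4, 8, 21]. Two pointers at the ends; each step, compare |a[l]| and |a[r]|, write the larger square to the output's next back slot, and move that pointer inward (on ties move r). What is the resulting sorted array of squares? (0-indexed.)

[16, 25, 36, 49, 64, 100, 225, 441]

[0,7] |-15|<=|21| out[7]=441 → r--
[0,6] |-15|>|8| out[6]=225 → l++
[1,6] |-10|>|8| out[5]=100 → l++
[2,6] |-7|<=|8| out[4]=64 → r--
[2,5] |-7|>|-4| out[3]=49 → l++
[3,5] |-6|>|-4| out[2]=36 → l++
[4,5] |-5|>|-4| out[1]=25 → l++
[5,5] |-4|<=|-4| out[0]=16 → r--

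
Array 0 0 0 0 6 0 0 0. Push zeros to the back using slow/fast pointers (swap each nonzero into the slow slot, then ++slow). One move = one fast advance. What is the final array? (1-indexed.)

(s=1,f=1) a[fast]=0 → fast++
(s=1,f=2) a[fast]=0 → fast++
(s=1,f=3) a[fast]=0 → fast++
(s=1,f=4) a[fast]=0 → fast++
(s=1,f=5) a[fast]=6≠0 swap→a[1]=6 → slow++,fast++
(s=2,f=6) a[fast]=0 → fast++
(s=2,f=7) a[fast]=0 → fast++
(s=2,f=8) a[fast]=0 → fast++

[6, 0, 0, 0, 0, 0, 0, 0]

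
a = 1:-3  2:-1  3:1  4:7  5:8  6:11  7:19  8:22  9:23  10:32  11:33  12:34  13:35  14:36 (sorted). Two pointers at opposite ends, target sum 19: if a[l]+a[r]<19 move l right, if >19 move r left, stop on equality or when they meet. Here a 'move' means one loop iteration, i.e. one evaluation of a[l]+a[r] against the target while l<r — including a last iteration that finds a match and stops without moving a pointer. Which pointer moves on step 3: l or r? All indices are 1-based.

[1,14] -3+36=33 >19 → r--
[1,13] -3+35=32 >19 → r--
[1,12] -3+34=31 >19 → r--

r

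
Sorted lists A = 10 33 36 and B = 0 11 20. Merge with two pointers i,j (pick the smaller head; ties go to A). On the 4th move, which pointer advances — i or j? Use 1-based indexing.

i=1 j=1: A[i]=10>B[j]=0 take 0, j++
i=1 j=2: A[i]=10<=B[j]=11 take 10, i++
i=2 j=2: A[i]=33>B[j]=11 take 11, j++
i=2 j=3: A[i]=33>B[j]=20 take 20, j++

j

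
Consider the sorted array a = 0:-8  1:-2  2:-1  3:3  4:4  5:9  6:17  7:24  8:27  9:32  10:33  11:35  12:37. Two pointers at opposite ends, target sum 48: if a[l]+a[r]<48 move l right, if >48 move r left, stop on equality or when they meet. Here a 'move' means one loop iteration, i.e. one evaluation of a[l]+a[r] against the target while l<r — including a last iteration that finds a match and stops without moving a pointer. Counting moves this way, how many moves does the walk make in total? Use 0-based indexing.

12 moves

[0,12] -8+37=29 <48 → l++
[1,12] -2+37=35 <48 → l++
[2,12] -1+37=36 <48 → l++
[3,12] 3+37=40 <48 → l++
[4,12] 4+37=41 <48 → l++
[5,12] 9+37=46 <48 → l++
[6,12] 17+37=54 >48 → r--
[6,11] 17+35=52 >48 → r--
[6,10] 17+33=50 >48 → r--
[6,9] 17+32=49 >48 → r--
[6,8] 17+27=44 <48 → l++
[7,8] 24+27=51 >48 → r--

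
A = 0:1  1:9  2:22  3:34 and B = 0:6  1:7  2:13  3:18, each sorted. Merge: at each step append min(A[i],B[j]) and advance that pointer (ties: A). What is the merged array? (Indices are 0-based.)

[1, 6, 7, 9, 13, 18, 22, 34]

i=0 j=0: A[i]=1<=B[j]=6 take 1, i++
i=1 j=0: A[i]=9>B[j]=6 take 6, j++
i=1 j=1: A[i]=9>B[j]=7 take 7, j++
i=1 j=2: A[i]=9<=B[j]=13 take 9, i++
i=2 j=2: A[i]=22>B[j]=13 take 13, j++
i=2 j=3: A[i]=22>B[j]=18 take 18, j++
i=2 j=4: B done, take A[i]=22, i++
i=3 j=4: B done, take A[i]=34, i++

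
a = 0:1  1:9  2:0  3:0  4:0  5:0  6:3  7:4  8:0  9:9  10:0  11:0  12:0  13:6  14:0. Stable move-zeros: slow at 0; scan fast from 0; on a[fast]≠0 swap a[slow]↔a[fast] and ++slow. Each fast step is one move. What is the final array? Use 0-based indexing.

[1, 9, 3, 4, 9, 6, 0, 0, 0, 0, 0, 0, 0, 0, 0]

(s=0,f=0) a[fast]=1≠0 swap→a[0]=1 → slow++,fast++
(s=1,f=1) a[fast]=9≠0 swap→a[1]=9 → slow++,fast++
(s=2,f=2) a[fast]=0 → fast++
(s=2,f=3) a[fast]=0 → fast++
(s=2,f=4) a[fast]=0 → fast++
(s=2,f=5) a[fast]=0 → fast++
(s=2,f=6) a[fast]=3≠0 swap→a[2]=3 → slow++,fast++
(s=3,f=7) a[fast]=4≠0 swap→a[3]=4 → slow++,fast++
(s=4,f=8) a[fast]=0 → fast++
(s=4,f=9) a[fast]=9≠0 swap→a[4]=9 → slow++,fast++
(s=5,f=10) a[fast]=0 → fast++
(s=5,f=11) a[fast]=0 → fast++
(s=5,f=12) a[fast]=0 → fast++
(s=5,f=13) a[fast]=6≠0 swap→a[5]=6 → slow++,fast++
(s=6,f=14) a[fast]=0 → fast++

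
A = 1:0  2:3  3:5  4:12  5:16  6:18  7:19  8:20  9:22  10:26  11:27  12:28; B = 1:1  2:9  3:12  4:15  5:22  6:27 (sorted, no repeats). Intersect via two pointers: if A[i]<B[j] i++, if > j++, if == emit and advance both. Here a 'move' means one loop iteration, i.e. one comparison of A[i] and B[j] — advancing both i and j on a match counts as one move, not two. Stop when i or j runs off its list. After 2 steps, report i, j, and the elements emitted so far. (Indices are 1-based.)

[i=1,j=1] 0<1 → i++
[i=2,j=1] 3>1 → j++

i=2, j=2, emitted=[]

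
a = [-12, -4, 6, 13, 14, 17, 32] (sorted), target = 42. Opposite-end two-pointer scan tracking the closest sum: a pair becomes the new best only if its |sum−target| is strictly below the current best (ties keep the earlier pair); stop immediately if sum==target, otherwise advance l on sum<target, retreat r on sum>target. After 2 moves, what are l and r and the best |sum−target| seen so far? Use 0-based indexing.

l=2, r=6, best |Δ|=14

[0,6] -12+32=20 d=22 * → l++
[1,6] -4+32=28 d=14 * → l++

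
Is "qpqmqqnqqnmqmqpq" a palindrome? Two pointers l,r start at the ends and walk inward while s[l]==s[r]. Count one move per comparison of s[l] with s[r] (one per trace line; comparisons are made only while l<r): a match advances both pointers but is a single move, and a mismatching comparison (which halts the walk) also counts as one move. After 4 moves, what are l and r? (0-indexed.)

l=0 r=15: 'q'=='q', l++,r--
l=1 r=14: 'p'=='p', l++,r--
l=2 r=13: 'q'=='q', l++,r--
l=3 r=12: 'm'=='m', l++,r--

l=4, r=11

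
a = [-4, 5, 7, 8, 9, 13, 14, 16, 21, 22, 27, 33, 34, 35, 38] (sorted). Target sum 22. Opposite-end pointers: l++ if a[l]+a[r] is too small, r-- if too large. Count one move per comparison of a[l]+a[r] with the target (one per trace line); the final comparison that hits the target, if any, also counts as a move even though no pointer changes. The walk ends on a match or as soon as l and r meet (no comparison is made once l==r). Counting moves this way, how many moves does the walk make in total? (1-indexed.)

12 moves

[1,15] -4+38=34 >22 → r--
[1,14] -4+35=31 >22 → r--
[1,13] -4+34=30 >22 → r--
[1,12] -4+33=29 >22 → r--
[1,11] -4+27=23 >22 → r--
[1,10] -4+22=18 <22 → l++
[2,10] 5+22=27 >22 → r--
[2,9] 5+21=26 >22 → r--
[2,8] 5+16=21 <22 → l++
[3,8] 7+16=23 >22 → r--
[3,7] 7+14=21 <22 → l++
[4,7] 8+14=22 → found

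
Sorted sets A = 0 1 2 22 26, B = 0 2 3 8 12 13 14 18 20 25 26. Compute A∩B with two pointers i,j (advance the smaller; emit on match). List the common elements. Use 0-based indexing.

intersection = [0, 2, 26]

i=0 j=0: 0==0 emit, i++,j++
i=1 j=1: 1<2, i++
i=2 j=1: 2==2 emit, i++,j++
i=3 j=2: 22>3, j++
i=3 j=3: 22>8, j++
i=3 j=4: 22>12, j++
i=3 j=5: 22>13, j++
i=3 j=6: 22>14, j++
i=3 j=7: 22>18, j++
i=3 j=8: 22>20, j++
i=3 j=9: 22<25, i++
i=4 j=9: 26>25, j++
i=4 j=10: 26==26 emit, i++,j++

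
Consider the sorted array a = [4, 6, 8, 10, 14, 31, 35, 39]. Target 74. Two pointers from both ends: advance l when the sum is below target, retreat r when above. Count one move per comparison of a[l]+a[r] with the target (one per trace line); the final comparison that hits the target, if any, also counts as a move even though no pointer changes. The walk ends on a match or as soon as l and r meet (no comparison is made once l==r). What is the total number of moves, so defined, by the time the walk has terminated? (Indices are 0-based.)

7 moves

l=0 r=7: 4+39=43 <74, l++
l=1 r=7: 6+39=45 <74, l++
l=2 r=7: 8+39=47 <74, l++
l=3 r=7: 10+39=49 <74, l++
l=4 r=7: 14+39=53 <74, l++
l=5 r=7: 31+39=70 <74, l++
l=6 r=7: 35+39=74, found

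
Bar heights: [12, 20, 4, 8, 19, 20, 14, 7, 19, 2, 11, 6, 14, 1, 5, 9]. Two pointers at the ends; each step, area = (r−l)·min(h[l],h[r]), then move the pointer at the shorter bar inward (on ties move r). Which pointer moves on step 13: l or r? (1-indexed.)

[1,16] min(12,9)*15=135 best=135 * → r--
[1,15] min(12,5)*14=70 best=135 → r--
[1,14] min(12,1)*13=13 best=135 → r--
[1,13] min(12,14)*12=144 best=144 * → l++
[2,13] min(20,14)*11=154 best=154 * → r--
[2,12] min(20,6)*10=60 best=154 → r--
[2,11] min(20,11)*9=99 best=154 → r--
[2,10] min(20,2)*8=16 best=154 → r--
[2,9] min(20,19)*7=133 best=154 → r--
[2,8] min(20,7)*6=42 best=154 → r--
[2,7] min(20,14)*5=70 best=154 → r--
[2,6] min(20,20)*4=80 best=154 → r--
[2,5] min(20,19)*3=57 best=154 → r--

r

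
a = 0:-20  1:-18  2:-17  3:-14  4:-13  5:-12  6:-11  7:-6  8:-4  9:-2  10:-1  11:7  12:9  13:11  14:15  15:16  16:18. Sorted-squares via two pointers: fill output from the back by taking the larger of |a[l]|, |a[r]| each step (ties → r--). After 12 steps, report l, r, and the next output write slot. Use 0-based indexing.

[0,16] |-20|>|18| out[16]=400 → l++
[1,16] |-18|<=|18| out[15]=324 → r--
[1,15] |-18|>|16| out[14]=324 → l++
[2,15] |-17|>|16| out[13]=289 → l++
[3,15] |-14|<=|16| out[12]=256 → r--
[3,14] |-14|<=|15| out[11]=225 → r--
[3,13] |-14|>|11| out[10]=196 → l++
[4,13] |-13|>|11| out[9]=169 → l++
[5,13] |-12|>|11| out[8]=144 → l++
[6,13] |-11|<=|11| out[7]=121 → r--
[6,12] |-11|>|9| out[6]=121 → l++
[7,12] |-6|<=|9| out[5]=81 → r--

l=7, r=11, next write slot=4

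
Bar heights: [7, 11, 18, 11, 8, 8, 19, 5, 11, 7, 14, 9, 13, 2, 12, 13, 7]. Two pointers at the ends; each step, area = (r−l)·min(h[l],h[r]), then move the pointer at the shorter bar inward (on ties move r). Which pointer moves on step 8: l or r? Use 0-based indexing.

r

[0,16] min(7,7)*16=112 best=112 * → r--
[0,15] min(7,13)*15=105 best=112 → l++
[1,15] min(11,13)*14=154 best=154 * → l++
[2,15] min(18,13)*13=169 best=169 * → r--
[2,14] min(18,12)*12=144 best=169 → r--
[2,13] min(18,2)*11=22 best=169 → r--
[2,12] min(18,13)*10=130 best=169 → r--
[2,11] min(18,9)*9=81 best=169 → r--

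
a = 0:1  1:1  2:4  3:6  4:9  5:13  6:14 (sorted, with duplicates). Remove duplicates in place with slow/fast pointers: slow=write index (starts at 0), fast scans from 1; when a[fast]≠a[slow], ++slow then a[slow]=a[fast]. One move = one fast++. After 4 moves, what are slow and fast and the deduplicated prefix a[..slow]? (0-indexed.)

slow=3, fast=5, prefix=[1, 4, 6, 9]

slow=0 fast=1: a[fast]=1=a[slow] dup, fast++
slow=0 fast=2: a[fast]=4≠a[slow]=1 write a[1]=4, slow++,fast++
slow=1 fast=3: a[fast]=6≠a[slow]=4 write a[2]=6, slow++,fast++
slow=2 fast=4: a[fast]=9≠a[slow]=6 write a[3]=9, slow++,fast++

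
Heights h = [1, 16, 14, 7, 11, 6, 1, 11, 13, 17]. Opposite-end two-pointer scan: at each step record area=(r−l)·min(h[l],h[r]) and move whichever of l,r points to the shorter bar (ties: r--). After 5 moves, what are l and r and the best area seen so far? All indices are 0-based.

l=5, r=9, best area=128

[0,9] min(1,17)*9=9 best=9 * → l++
[1,9] min(16,17)*8=128 best=128 * → l++
[2,9] min(14,17)*7=98 best=128 → l++
[3,9] min(7,17)*6=42 best=128 → l++
[4,9] min(11,17)*5=55 best=128 → l++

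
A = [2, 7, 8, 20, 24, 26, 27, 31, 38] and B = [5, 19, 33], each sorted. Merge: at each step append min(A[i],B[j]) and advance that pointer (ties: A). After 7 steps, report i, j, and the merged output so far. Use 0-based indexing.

i=5, j=2, merged so far=[2, 5, 7, 8, 19, 20, 24]

i=0 j=0: A[i]=2<=B[j]=5 take 2, i++
i=1 j=0: A[i]=7>B[j]=5 take 5, j++
i=1 j=1: A[i]=7<=B[j]=19 take 7, i++
i=2 j=1: A[i]=8<=B[j]=19 take 8, i++
i=3 j=1: A[i]=20>B[j]=19 take 19, j++
i=3 j=2: A[i]=20<=B[j]=33 take 20, i++
i=4 j=2: A[i]=24<=B[j]=33 take 24, i++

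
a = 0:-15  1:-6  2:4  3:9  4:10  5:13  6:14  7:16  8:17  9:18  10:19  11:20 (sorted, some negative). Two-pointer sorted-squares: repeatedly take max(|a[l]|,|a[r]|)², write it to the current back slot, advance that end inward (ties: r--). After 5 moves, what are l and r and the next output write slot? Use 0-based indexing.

l=0 r=11: |-15|<=|20| out[11]=400, r--
l=0 r=10: |-15|<=|19| out[10]=361, r--
l=0 r=9: |-15|<=|18| out[9]=324, r--
l=0 r=8: |-15|<=|17| out[8]=289, r--
l=0 r=7: |-15|<=|16| out[7]=256, r--

l=0, r=6, next write slot=6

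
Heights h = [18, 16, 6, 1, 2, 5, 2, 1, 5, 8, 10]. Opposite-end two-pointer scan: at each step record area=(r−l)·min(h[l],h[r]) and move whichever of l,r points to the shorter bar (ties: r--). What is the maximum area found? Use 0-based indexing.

max area = 100

l=0 r=10: min(18,10)*10=100 best=100 *, r--
l=0 r=9: min(18,8)*9=72 best=100, r--
l=0 r=8: min(18,5)*8=40 best=100, r--
l=0 r=7: min(18,1)*7=7 best=100, r--
l=0 r=6: min(18,2)*6=12 best=100, r--
l=0 r=5: min(18,5)*5=25 best=100, r--
l=0 r=4: min(18,2)*4=8 best=100, r--
l=0 r=3: min(18,1)*3=3 best=100, r--
l=0 r=2: min(18,6)*2=12 best=100, r--
l=0 r=1: min(18,16)*1=16 best=100, r--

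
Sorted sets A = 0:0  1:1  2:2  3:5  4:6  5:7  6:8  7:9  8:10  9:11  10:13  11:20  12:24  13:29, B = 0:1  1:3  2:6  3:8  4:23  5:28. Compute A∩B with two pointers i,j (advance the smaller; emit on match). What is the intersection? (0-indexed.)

[i=0,j=0] 0<1 → i++
[i=1,j=0] 1==1 emit → i++,j++
[i=2,j=1] 2<3 → i++
[i=3,j=1] 5>3 → j++
[i=3,j=2] 5<6 → i++
[i=4,j=2] 6==6 emit → i++,j++
[i=5,j=3] 7<8 → i++
[i=6,j=3] 8==8 emit → i++,j++
[i=7,j=4] 9<23 → i++
[i=8,j=4] 10<23 → i++
[i=9,j=4] 11<23 → i++
[i=10,j=4] 13<23 → i++
[i=11,j=4] 20<23 → i++
[i=12,j=4] 24>23 → j++
[i=12,j=5] 24<28 → i++
[i=13,j=5] 29>28 → j++

intersection = [1, 6, 8]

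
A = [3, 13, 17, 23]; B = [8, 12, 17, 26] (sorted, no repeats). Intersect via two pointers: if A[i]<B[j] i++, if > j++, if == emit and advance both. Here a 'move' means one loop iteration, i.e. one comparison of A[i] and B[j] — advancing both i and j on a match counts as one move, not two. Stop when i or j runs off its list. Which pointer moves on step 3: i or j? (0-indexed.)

j

i=0 j=0: 3<8, i++
i=1 j=0: 13>8, j++
i=1 j=1: 13>12, j++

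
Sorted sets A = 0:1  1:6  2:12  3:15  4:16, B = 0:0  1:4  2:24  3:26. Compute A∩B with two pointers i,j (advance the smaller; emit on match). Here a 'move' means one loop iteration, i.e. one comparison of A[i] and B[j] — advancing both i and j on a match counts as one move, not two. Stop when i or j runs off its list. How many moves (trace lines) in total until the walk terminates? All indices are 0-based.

[i=0,j=0] 1>0 → j++
[i=0,j=1] 1<4 → i++
[i=1,j=1] 6>4 → j++
[i=1,j=2] 6<24 → i++
[i=2,j=2] 12<24 → i++
[i=3,j=2] 15<24 → i++
[i=4,j=2] 16<24 → i++

7 moves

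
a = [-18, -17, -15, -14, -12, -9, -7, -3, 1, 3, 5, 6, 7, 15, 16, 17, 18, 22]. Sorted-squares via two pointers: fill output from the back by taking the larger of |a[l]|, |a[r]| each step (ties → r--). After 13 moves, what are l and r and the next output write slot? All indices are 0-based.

l=7, r=11, next write slot=4

[0,17] |-18|<=|22| out[17]=484 → r--
[0,16] |-18|<=|18| out[16]=324 → r--
[0,15] |-18|>|17| out[15]=324 → l++
[1,15] |-17|<=|17| out[14]=289 → r--
[1,14] |-17|>|16| out[13]=289 → l++
[2,14] |-15|<=|16| out[12]=256 → r--
[2,13] |-15|<=|15| out[11]=225 → r--
[2,12] |-15|>|7| out[10]=225 → l++
[3,12] |-14|>|7| out[9]=196 → l++
[4,12] |-12|>|7| out[8]=144 → l++
[5,12] |-9|>|7| out[7]=81 → l++
[6,12] |-7|<=|7| out[6]=49 → r--
[6,11] |-7|>|6| out[5]=49 → l++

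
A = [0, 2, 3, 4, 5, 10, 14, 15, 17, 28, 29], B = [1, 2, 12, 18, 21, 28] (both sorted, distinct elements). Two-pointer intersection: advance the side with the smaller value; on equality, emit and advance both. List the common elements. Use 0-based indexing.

i=0 j=0: 0<1, i++
i=1 j=0: 2>1, j++
i=1 j=1: 2==2 emit, i++,j++
i=2 j=2: 3<12, i++
i=3 j=2: 4<12, i++
i=4 j=2: 5<12, i++
i=5 j=2: 10<12, i++
i=6 j=2: 14>12, j++
i=6 j=3: 14<18, i++
i=7 j=3: 15<18, i++
i=8 j=3: 17<18, i++
i=9 j=3: 28>18, j++
i=9 j=4: 28>21, j++
i=9 j=5: 28==28 emit, i++,j++

intersection = [2, 28]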